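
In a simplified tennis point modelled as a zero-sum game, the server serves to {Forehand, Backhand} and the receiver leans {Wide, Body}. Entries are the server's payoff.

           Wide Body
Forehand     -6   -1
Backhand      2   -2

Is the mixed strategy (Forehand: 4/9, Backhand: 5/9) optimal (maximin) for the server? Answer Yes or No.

Yes

Against Wide this mix gives (4/9)·(-6) + (5/9)·2 = -14/9.
Against Body this mix gives (4/9)·(-1) + (5/9)·(-2) = -14/9.
All of the receiver's active replies (Wide, Body) yield -14/9, and no column does worse for the server. The mix makes the receiver indifferent and guarantees -14/9, so it is optimal.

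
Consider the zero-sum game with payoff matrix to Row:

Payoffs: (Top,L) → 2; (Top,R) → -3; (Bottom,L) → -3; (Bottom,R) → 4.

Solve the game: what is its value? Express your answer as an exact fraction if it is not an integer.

Row minima: Top → -3, Bottom → -3; maximin = -3.
Column maxima: L → 2, R → 4; minimax = 2.
-3 ≠ 2, so there is no saddle point; optimal play is mixed.
Let Row play Top with probability p. Expected payoff against L: 2p + (-3)(1−p) = 5p − 3; against R: (-3)p + 4(1−p) = −7p + 4.
Setting these equal: 5p − 3 = −7p + 4 ⇒ 12p = 7 ⇒ p = 7/12, and the value is (5)·(7/12) − 3 = -1/12.
For Column: with q = P(L), equating Top's and Bottom's payoffs gives 5q − 3 = −7q + 4 ⇒ q = 7/12.

-1/12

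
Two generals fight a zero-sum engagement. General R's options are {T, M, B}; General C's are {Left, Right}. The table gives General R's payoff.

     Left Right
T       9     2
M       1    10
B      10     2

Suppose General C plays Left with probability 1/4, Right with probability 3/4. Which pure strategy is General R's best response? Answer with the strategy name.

M

Expected payoff of T: (1/4)·9 + (3/4)·2 = 15/4.
Expected payoff of M: (1/4)·1 + (3/4)·10 = 31/4.
Expected payoff of B: (1/4)·10 + (3/4)·2 = 4.
The largest is 31/4, so General R's best response is M.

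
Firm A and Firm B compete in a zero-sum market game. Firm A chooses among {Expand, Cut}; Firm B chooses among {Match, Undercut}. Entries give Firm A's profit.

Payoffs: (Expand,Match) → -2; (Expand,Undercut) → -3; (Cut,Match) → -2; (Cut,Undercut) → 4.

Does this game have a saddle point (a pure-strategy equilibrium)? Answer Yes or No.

Yes

Row minima: Expand → -3, Cut → -2; maximin = -2.
Column maxima: Match → -2, Undercut → 4; minimax = -2.
maximin = minimax = -2, so a saddle point exists.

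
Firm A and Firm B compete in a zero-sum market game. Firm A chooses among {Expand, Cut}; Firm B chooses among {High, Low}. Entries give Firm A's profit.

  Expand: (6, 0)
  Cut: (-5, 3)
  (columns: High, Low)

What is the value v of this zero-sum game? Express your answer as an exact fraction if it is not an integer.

Row minima: Expand → 0, Cut → -5; maximin = 0.
Column maxima: High → 6, Low → 3; minimax = 3.
0 ≠ 3, so there is no saddle point; optimal play is mixed.
Let Firm A play Expand with probability p. Expected payoff against High: 6p + (-5)(1−p) = 11p − 5; against Low: 0p + 3(1−p) = −3p + 3.
Setting these equal: 11p − 5 = −3p + 3 ⇒ 14p = 8 ⇒ p = 4/7, and the value is (11)·(4/7) − 5 = 9/7.
For Firm B: with q = P(High), equating Expand's and Cut's payoffs gives 6q = −8q + 3 ⇒ q = 3/14.

9/7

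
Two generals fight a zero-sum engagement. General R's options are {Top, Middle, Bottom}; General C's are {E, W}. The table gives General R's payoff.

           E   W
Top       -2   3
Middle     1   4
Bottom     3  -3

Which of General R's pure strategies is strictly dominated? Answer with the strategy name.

Top

Middle gives a strictly higher payoff than Top against every column: 1 > -2, 4 > 3.
So Top is strictly dominated and General R never plays it.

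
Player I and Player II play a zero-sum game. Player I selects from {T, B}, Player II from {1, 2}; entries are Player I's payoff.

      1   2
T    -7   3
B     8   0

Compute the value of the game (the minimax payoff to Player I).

4/3

Row minima: T → -7, B → 0; maximin = 0.
Column maxima: 1 → 8, 2 → 3; minimax = 3.
0 ≠ 3, so there is no saddle point; optimal play is mixed.
Let Player I play T with probability p. Expected payoff against 1: (-7)p + 8(1−p) = −15p + 8; against 2: 3p + 0(1−p) = 3p.
Setting these equal: −15p + 8 = 3p ⇒ −18p = -8 ⇒ p = 4/9, and the value is (-15)·(4/9) + 8 = 4/3.
For Player II: with q = P(1), equating T's and B's payoffs gives −10q + 3 = 8q ⇒ q = 1/6.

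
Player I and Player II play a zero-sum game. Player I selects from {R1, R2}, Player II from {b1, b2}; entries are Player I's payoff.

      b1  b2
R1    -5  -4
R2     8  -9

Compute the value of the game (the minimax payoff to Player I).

-77/18

Row minima: R1 → -5, R2 → -9; maximin = -5.
Column maxima: b1 → 8, b2 → -4; minimax = -4.
-5 ≠ -4, so there is no saddle point; optimal play is mixed.
Let Player I play R1 with probability p. Expected payoff against b1: (-5)p + 8(1−p) = −13p + 8; against b2: (-4)p + (-9)(1−p) = 5p − 9.
Setting these equal: −13p + 8 = 5p − 9 ⇒ −18p = -17 ⇒ p = 17/18, and the value is (-13)·(17/18) + 8 = -77/18.
For Player II: with q = P(b1), equating R1's and R2's payoffs gives −q − 4 = 17q − 9 ⇒ q = 5/18.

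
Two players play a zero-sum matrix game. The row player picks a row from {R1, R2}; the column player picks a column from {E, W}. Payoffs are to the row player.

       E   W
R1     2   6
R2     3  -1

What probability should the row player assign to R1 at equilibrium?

Row minima: R1 → 2, R2 → -1; maximin = 2.
Column maxima: E → 3, W → 6; minimax = 3.
2 ≠ 3, so there is no saddle point; optimal play is mixed.
Let the row player play R1 with probability p. Expected payoff against E: 2p + 3(1−p) = −p + 3; against W: 6p + (-1)(1−p) = 7p − 1.
Setting these equal: −p + 3 = 7p − 1 ⇒ −8p = -4 ⇒ p = 1/2, and the value is (-1)·(1/2) + 3 = 5/2.
For the column player: with q = P(E), equating R1's and R2's payoffs gives −4q + 6 = 4q − 1 ⇒ q = 7/8.

1/2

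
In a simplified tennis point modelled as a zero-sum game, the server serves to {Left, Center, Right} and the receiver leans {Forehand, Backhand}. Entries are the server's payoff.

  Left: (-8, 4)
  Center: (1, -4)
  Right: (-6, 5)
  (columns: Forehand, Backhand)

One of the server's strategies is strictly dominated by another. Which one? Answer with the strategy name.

Right gives a strictly higher payoff than Left against every column: -6 > -8, 5 > 4.
So Left is strictly dominated and the server never plays it.

Left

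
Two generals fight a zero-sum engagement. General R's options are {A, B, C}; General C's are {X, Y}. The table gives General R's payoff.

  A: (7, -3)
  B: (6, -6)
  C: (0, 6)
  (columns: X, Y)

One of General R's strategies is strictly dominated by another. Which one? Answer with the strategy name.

B

A gives a strictly higher payoff than B against every column: 7 > 6, -3 > -6.
So B is strictly dominated and General R never plays it.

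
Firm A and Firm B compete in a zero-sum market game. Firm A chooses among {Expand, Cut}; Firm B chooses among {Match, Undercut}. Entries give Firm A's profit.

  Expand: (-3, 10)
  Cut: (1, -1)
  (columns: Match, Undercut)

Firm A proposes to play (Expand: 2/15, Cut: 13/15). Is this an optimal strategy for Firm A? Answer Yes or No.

Yes

Against Match this mix gives (2/15)·(-3) + (13/15)·1 = 7/15.
Against Undercut this mix gives (2/15)·10 + (13/15)·(-1) = 7/15.
All of Firm B's active replies (Match, Undercut) yield 7/15, and no column does worse for Firm A. The mix makes Firm B indifferent and guarantees 7/15, so it is optimal.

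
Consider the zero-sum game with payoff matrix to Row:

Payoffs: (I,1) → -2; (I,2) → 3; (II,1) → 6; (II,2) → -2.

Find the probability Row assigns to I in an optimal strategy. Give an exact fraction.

Row minima: I → -2, II → -2; maximin = -2.
Column maxima: 1 → 6, 2 → 3; minimax = 3.
-2 ≠ 3, so there is no saddle point; optimal play is mixed.
Let Row play I with probability p. Expected payoff against 1: (-2)p + 6(1−p) = −8p + 6; against 2: 3p + (-2)(1−p) = 5p − 2.
Setting these equal: −8p + 6 = 5p − 2 ⇒ −13p = -8 ⇒ p = 8/13, and the value is (-8)·(8/13) + 6 = 14/13.
For Column: with q = P(1), equating I's and II's payoffs gives −5q + 3 = 8q − 2 ⇒ q = 5/13.

8/13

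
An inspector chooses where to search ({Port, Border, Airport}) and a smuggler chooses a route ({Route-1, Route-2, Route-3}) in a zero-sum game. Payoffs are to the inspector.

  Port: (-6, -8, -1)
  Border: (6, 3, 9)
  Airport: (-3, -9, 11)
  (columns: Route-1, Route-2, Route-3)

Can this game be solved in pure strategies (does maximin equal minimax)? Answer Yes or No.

Yes

Row minima: Port → -8, Border → 3, Airport → -9; maximin = 3.
Column maxima: Route-1 → 6, Route-2 → 3, Route-3 → 11; minimax = 3.
maximin = minimax = 3, so a saddle point exists.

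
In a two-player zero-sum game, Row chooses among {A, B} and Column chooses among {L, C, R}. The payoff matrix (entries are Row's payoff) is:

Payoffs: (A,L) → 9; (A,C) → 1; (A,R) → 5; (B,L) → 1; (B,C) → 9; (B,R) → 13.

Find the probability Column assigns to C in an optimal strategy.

1/2

Row minima: A → 1, B → 1; maximin = 1.
Column maxima: L → 9, C → 9, R → 13; minimax = 9.
1 ≠ 9, so there is no saddle point; optimal play is mixed.
R is strictly dominated by C (it gives Row strictly more in every row), so Column never plays it.
On the remaining 2×2 (A, B vs L, C):
Let Row play A with probability p. Expected payoff against L: 9p + 1(1−p) = 8p + 1; against C: 1p + 9(1−p) = −8p + 9.
Setting these equal: 8p + 1 = −8p + 9 ⇒ 16p = 8 ⇒ p = 1/2, and the value is (8)·(1/2) + 1 = 5.
For Column: with q = P(L), equating A's and B's payoffs gives 8q + 1 = −8q + 9 ⇒ q = 1/2.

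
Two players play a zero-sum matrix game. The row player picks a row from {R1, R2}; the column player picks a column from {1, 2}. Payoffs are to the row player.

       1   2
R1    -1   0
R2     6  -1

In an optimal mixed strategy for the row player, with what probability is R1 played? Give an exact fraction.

7/8

Row minima: R1 → -1, R2 → -1; maximin = -1.
Column maxima: 1 → 6, 2 → 0; minimax = 0.
-1 ≠ 0, so there is no saddle point; optimal play is mixed.
Let the row player play R1 with probability p. Expected payoff against 1: (-1)p + 6(1−p) = −7p + 6; against 2: 0p + (-1)(1−p) = p − 1.
Setting these equal: −7p + 6 = p − 1 ⇒ −8p = -7 ⇒ p = 7/8, and the value is (-7)·(7/8) + 6 = -1/8.
For the column player: with q = P(1), equating R1's and R2's payoffs gives −q = 7q − 1 ⇒ q = 1/8.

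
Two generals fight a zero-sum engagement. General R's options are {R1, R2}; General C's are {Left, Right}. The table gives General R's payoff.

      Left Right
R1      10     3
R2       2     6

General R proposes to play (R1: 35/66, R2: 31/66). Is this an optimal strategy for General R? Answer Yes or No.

No

Against Left this mix gives (35/66)·10 + (31/66)·2 = 206/33.
Against Right this mix gives (35/66)·3 + (31/66)·6 = 97/22.
General C will play Right, holding General R to 97/22. Shifting weight toward the row that does better against Right would raise this floor (the equalizing mix achieves 54/11 against both Right and Left), so the proposed strategy is not optimal.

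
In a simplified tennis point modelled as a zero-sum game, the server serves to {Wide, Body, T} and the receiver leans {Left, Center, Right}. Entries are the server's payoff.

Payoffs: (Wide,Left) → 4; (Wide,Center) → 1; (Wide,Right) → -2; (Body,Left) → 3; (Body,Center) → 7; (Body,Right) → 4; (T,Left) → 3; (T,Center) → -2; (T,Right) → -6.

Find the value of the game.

Row minima: Wide → -2, Body → 3, T → -6; maximin = 3.
Column maxima: Left → 4, Center → 7, Right → 4; minimax = 4.
3 ≠ 4, so there is no saddle point; optimal play is mixed.
T is strictly dominated by Wide, so the server never plays it.
Center is strictly dominated by Right (it gives the server strictly more in every row), so the receiver never plays it.
On the remaining 2×2 (Wide, Body vs Left, Right):
Let the server play Wide with probability p. Expected payoff against Left: 4p + 3(1−p) = p + 3; against Right: (-2)p + 4(1−p) = −6p + 4.
Setting these equal: p + 3 = −6p + 4 ⇒ 7p = 1 ⇒ p = 1/7, and the value is (1)·(1/7) + 3 = 22/7.
For the receiver: with q = P(Left), equating Wide's and Body's payoffs gives 6q − 2 = −q + 4 ⇒ q = 6/7.

22/7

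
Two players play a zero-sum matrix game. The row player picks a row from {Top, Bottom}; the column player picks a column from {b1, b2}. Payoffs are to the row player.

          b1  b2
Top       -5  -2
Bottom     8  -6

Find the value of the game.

-46/17

Row minima: Top → -5, Bottom → -6; maximin = -5.
Column maxima: b1 → 8, b2 → -2; minimax = -2.
-5 ≠ -2, so there is no saddle point; optimal play is mixed.
Let the row player play Top with probability p. Expected payoff against b1: (-5)p + 8(1−p) = −13p + 8; against b2: (-2)p + (-6)(1−p) = 4p − 6.
Setting these equal: −13p + 8 = 4p − 6 ⇒ −17p = -14 ⇒ p = 14/17, and the value is (-13)·(14/17) + 8 = -46/17.
For the column player: with q = P(b1), equating Top's and Bottom's payoffs gives −3q − 2 = 14q − 6 ⇒ q = 4/17.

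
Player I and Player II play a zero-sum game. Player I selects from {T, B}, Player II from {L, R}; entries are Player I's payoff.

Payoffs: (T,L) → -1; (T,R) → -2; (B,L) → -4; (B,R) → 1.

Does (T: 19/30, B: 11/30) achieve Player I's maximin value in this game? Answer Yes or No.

Against L this mix gives (19/30)·(-1) + (11/30)·(-4) = -21/10.
Against R this mix gives (19/30)·(-2) + (11/30)·1 = -9/10.
Player II will play L, holding Player I to -21/10. Shifting weight toward the row that does better against L would raise this floor (the equalizing mix achieves -3/2 against both L and R), so the proposed strategy is not optimal.

No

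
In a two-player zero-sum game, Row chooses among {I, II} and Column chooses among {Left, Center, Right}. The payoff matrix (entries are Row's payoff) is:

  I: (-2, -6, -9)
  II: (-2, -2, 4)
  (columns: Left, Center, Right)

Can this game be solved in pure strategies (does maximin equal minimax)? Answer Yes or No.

Yes

Row minima: I → -9, II → -2; maximin = -2.
Column maxima: Left → -2, Center → -2, Right → 4; minimax = -2.
maximin = minimax = -2, so a saddle point exists.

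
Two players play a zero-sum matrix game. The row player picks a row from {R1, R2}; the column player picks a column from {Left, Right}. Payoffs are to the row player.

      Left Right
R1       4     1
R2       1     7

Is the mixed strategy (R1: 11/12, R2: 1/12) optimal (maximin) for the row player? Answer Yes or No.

Against Left this mix gives (11/12)·4 + (1/12)·1 = 15/4.
Against Right this mix gives (11/12)·1 + (1/12)·7 = 3/2.
The column player will play Right, holding the row player to 3/2. Shifting weight toward the row that does better against Right would raise this floor (the equalizing mix achieves 3 against both Right and Left), so the proposed strategy is not optimal.

No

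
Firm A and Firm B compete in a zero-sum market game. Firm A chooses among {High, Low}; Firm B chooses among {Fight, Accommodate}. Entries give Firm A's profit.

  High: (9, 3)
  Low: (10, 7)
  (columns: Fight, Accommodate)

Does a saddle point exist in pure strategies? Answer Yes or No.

Row minima: High → 3, Low → 7; maximin = 7.
Column maxima: Fight → 10, Accommodate → 7; minimax = 7.
maximin = minimax = 7, so a saddle point exists.

Yes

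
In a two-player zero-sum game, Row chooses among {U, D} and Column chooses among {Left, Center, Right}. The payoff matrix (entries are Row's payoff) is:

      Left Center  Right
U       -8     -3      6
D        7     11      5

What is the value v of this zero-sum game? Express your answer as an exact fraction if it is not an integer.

Row minima: U → -8, D → 5; maximin = 5.
Column maxima: Left → 7, Center → 11, Right → 6; minimax = 6.
5 ≠ 6, so there is no saddle point; optimal play is mixed.
Center is strictly dominated by Left (it gives Row strictly more in every row), so Column never plays it.
On the remaining 2×2 (U, D vs Left, Right):
Let Row play U with probability p. Expected payoff against Left: (-8)p + 7(1−p) = −15p + 7; against Right: 6p + 5(1−p) = p + 5.
Setting these equal: −15p + 7 = p + 5 ⇒ −16p = -2 ⇒ p = 1/8, and the value is (-15)·(1/8) + 7 = 41/8.
For Column: with q = P(Left), equating U's and D's payoffs gives −14q + 6 = 2q + 5 ⇒ q = 1/16.

41/8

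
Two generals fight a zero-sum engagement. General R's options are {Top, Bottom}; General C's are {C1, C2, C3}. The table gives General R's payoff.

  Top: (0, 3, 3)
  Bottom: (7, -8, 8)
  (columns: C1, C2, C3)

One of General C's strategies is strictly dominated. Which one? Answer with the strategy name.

C1 holds General R's payoff strictly below C3 in every row: 0 < 3, 7 < 8.
So C3 is strictly dominated for General C.

C3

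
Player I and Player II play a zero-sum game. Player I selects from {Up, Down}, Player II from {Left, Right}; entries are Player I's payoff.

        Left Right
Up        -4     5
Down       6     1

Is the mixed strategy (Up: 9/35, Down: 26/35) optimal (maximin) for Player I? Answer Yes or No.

No

Against Left this mix gives (9/35)·(-4) + (26/35)·6 = 24/7.
Against Right this mix gives (9/35)·5 + (26/35)·1 = 71/35.
Player II will play Right, holding Player I to 71/35. Shifting weight toward the row that does better against Right would raise this floor (the equalizing mix achieves 17/7 against both Right and Left), so the proposed strategy is not optimal.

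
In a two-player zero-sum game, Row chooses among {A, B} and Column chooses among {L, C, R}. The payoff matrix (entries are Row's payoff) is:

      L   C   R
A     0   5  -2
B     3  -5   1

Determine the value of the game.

Row minima: A → -2, B → -5; maximin = -2.
Column maxima: L → 3, C → 5, R → 1; minimax = 1.
-2 ≠ 1, so there is no saddle point; optimal play is mixed.
L is strictly dominated by R (it gives Row strictly more in every row), so Column never plays it.
On the remaining 2×2 (A, B vs C, R):
Let Row play A with probability p. Expected payoff against C: 5p + (-5)(1−p) = 10p − 5; against R: (-2)p + 1(1−p) = −3p + 1.
Setting these equal: 10p − 5 = −3p + 1 ⇒ 13p = 6 ⇒ p = 6/13, and the value is (10)·(6/13) − 5 = -5/13.
For Column: with q = P(C), equating A's and B's payoffs gives 7q − 2 = −6q + 1 ⇒ q = 3/13.

-5/13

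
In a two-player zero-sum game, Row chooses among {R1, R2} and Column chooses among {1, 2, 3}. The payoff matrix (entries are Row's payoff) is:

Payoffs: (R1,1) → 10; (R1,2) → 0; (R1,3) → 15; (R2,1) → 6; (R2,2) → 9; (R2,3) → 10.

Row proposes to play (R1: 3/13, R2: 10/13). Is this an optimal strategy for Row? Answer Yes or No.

Yes

Against 1 this mix gives (3/13)·10 + (10/13)·6 = 90/13.
Against 2 this mix gives (3/13)·0 + (10/13)·9 = 90/13.
Against 3 this mix gives (3/13)·15 + (10/13)·10 = 145/13.
All of Column's active replies (1, 2) yield 90/13, and no column does worse for Row. The mix makes Column indifferent and guarantees 90/13, so it is optimal.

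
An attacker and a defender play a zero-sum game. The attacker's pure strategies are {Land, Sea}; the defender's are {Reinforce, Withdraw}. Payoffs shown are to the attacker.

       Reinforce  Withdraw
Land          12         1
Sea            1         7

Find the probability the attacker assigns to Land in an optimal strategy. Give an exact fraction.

Row minima: Land → 1, Sea → 1; maximin = 1.
Column maxima: Reinforce → 12, Withdraw → 7; minimax = 7.
1 ≠ 7, so there is no saddle point; optimal play is mixed.
Let the attacker play Land with probability p. Expected payoff against Reinforce: 12p + 1(1−p) = 11p + 1; against Withdraw: 1p + 7(1−p) = −6p + 7.
Setting these equal: 11p + 1 = −6p + 7 ⇒ 17p = 6 ⇒ p = 6/17, and the value is (11)·(6/17) + 1 = 83/17.
For the defender: with q = P(Reinforce), equating Land's and Sea's payoffs gives 11q + 1 = −6q + 7 ⇒ q = 6/17.

6/17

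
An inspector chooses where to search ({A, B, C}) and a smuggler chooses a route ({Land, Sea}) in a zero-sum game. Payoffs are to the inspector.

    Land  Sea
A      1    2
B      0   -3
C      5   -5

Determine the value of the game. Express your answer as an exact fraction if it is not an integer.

Row minima: A → 1, B → -3, C → -5; maximin = 1.
Column maxima: Land → 5, Sea → 2; minimax = 2.
1 ≠ 2, so there is no saddle point; optimal play is mixed.
B is strictly dominated by A, so the inspector never plays it.
On the remaining 2×2 (A, C vs Land, Sea):
Let the inspector play A with probability p. Expected payoff against Land: 1p + 5(1−p) = −4p + 5; against Sea: 2p + (-5)(1−p) = 7p − 5.
Setting these equal: −4p + 5 = 7p − 5 ⇒ −11p = -10 ⇒ p = 10/11, and the value is (-4)·(10/11) + 5 = 15/11.
For the smuggler: with q = P(Land), equating A's and C's payoffs gives −q + 2 = 10q − 5 ⇒ q = 7/11.

15/11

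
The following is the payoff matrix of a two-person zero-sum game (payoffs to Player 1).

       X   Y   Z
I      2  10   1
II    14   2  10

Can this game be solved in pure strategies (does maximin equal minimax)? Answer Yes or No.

Row minima: I → 1, II → 2; maximin = 2.
Column maxima: X → 14, Y → 10, Z → 10; minimax = 10.
2 ≠ 10, so no pure-strategy equilibrium exists.

No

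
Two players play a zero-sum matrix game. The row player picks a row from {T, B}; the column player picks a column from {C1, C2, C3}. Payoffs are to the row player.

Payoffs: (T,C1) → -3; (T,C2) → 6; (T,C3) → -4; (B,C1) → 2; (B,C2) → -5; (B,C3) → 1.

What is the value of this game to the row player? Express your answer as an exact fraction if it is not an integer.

-7/8

Row minima: T → -4, B → -5; maximin = -4.
Column maxima: C1 → 2, C2 → 6, C3 → 1; minimax = 1.
-4 ≠ 1, so there is no saddle point; optimal play is mixed.
C1 is strictly dominated by C3 (it gives the row player strictly more in every row), so the column player never plays it.
On the remaining 2×2 (T, B vs C2, C3):
Let the row player play T with probability p. Expected payoff against C2: 6p + (-5)(1−p) = 11p − 5; against C3: (-4)p + 1(1−p) = −5p + 1.
Setting these equal: 11p − 5 = −5p + 1 ⇒ 16p = 6 ⇒ p = 3/8, and the value is (11)·(3/8) − 5 = -7/8.
For the column player: with q = P(C2), equating T's and B's payoffs gives 10q − 4 = −6q + 1 ⇒ q = 5/16.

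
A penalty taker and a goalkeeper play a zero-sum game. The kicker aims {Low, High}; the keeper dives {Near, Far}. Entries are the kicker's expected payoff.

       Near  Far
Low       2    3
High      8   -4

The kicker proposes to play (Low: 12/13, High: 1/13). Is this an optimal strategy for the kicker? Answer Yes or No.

Against Near this mix gives (12/13)·2 + (1/13)·8 = 32/13.
Against Far this mix gives (12/13)·3 + (1/13)·(-4) = 32/13.
All of the keeper's active replies (Near, Far) yield 32/13, and no column does worse for the kicker. The mix makes the keeper indifferent and guarantees 32/13, so it is optimal.

Yes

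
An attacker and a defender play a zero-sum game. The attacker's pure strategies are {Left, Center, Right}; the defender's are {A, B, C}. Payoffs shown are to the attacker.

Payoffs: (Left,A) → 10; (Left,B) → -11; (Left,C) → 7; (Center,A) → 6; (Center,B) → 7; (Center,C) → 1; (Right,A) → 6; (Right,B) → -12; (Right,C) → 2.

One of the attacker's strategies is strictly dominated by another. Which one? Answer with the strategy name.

Left gives a strictly higher payoff than Right against every column: 10 > 6, -11 > -12, 7 > 2.
So Right is strictly dominated and the attacker never plays it.

Right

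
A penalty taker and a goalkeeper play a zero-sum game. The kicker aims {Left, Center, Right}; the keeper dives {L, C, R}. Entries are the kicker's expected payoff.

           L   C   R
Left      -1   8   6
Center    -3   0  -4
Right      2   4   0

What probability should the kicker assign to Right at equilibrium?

7/9

Row minima: Left → -1, Center → -4, Right → 0; maximin = 0.
Column maxima: L → 2, C → 8, R → 6; minimax = 2.
0 ≠ 2, so there is no saddle point; optimal play is mixed.
Center is strictly dominated by Left, so the kicker never plays it.
C is strictly dominated by L (it gives the kicker strictly more in every row), so the keeper never plays it.
On the remaining 2×2 (Left, Right vs L, R):
Let the kicker play Left with probability p. Expected payoff against L: (-1)p + 2(1−p) = −3p + 2; against R: 6p + 0(1−p) = 6p.
Setting these equal: −3p + 2 = 6p ⇒ −9p = -2 ⇒ p = 2/9, and the value is (-3)·(2/9) + 2 = 4/3.
For the keeper: with q = P(L), equating Left's and Right's payoffs gives −7q + 6 = 2q ⇒ q = 2/3.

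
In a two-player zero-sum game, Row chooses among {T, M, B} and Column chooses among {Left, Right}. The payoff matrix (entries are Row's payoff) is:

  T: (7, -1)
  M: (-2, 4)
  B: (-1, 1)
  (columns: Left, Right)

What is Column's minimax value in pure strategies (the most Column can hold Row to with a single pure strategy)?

4

Column maxima: Left → 7, Right → 4.
The smallest of these is 4.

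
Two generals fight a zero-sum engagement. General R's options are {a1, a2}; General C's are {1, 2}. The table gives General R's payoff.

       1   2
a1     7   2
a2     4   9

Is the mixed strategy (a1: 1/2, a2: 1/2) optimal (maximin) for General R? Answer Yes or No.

Against 1 this mix gives (1/2)·7 + (1/2)·4 = 11/2.
Against 2 this mix gives (1/2)·2 + (1/2)·9 = 11/2.
All of General C's active replies (1, 2) yield 11/2, and no column does worse for General R. The mix makes General C indifferent and guarantees 11/2, so it is optimal.

Yes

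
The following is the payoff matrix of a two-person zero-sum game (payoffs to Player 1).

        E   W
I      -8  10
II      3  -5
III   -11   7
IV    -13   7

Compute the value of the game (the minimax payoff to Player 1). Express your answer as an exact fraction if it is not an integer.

Row minima: I → -8, II → -5, III → -11, IV → -13; maximin = -5.
Column maxima: E → 3, W → 10; minimax = 3.
-5 ≠ 3, so there is no saddle point; optimal play is mixed.
III is strictly dominated by I, so Player 1 never plays it.
IV is strictly dominated by I, so Player 1 never plays it.
On the remaining 2×2 (I, II vs E, W):
Let Player 1 play I with probability p. Expected payoff against E: (-8)p + 3(1−p) = −11p + 3; against W: 10p + (-5)(1−p) = 15p − 5.
Setting these equal: −11p + 3 = 15p − 5 ⇒ −26p = -8 ⇒ p = 4/13, and the value is (-11)·(4/13) + 3 = -5/13.
For Player 2: with q = P(E), equating I's and II's payoffs gives −18q + 10 = 8q − 5 ⇒ q = 15/26.

-5/13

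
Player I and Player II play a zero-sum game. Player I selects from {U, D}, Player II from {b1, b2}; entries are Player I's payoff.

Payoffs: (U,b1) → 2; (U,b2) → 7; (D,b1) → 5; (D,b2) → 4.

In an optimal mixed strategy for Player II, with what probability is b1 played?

Row minima: U → 2, D → 4; maximin = 4.
Column maxima: b1 → 5, b2 → 7; minimax = 5.
4 ≠ 5, so there is no saddle point; optimal play is mixed.
Let Player I play U with probability p. Expected payoff against b1: 2p + 5(1−p) = −3p + 5; against b2: 7p + 4(1−p) = 3p + 4.
Setting these equal: −3p + 5 = 3p + 4 ⇒ −6p = -1 ⇒ p = 1/6, and the value is (-3)·(1/6) + 5 = 9/2.
For Player II: with q = P(b1), equating U's and D's payoffs gives −5q + 7 = q + 4 ⇒ q = 1/2.

1/2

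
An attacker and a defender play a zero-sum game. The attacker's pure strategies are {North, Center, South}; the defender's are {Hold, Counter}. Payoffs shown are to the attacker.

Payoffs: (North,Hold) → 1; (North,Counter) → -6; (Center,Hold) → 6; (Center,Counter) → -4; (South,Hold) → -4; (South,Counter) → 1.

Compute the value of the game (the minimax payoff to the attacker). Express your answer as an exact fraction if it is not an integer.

-2/3

Row minima: North → -6, Center → -4, South → -4; maximin = -4.
Column maxima: Hold → 6, Counter → 1; minimax = 1.
-4 ≠ 1, so there is no saddle point; optimal play is mixed.
North is strictly dominated by Center, so the attacker never plays it.
On the remaining 2×2 (Center, South vs Hold, Counter):
Let the attacker play Center with probability p. Expected payoff against Hold: 6p + (-4)(1−p) = 10p − 4; against Counter: (-4)p + 1(1−p) = −5p + 1.
Setting these equal: 10p − 4 = −5p + 1 ⇒ 15p = 5 ⇒ p = 1/3, and the value is (10)·(1/3) − 4 = -2/3.
For the defender: with q = P(Hold), equating Center's and South's payoffs gives 10q − 4 = −5q + 1 ⇒ q = 1/3.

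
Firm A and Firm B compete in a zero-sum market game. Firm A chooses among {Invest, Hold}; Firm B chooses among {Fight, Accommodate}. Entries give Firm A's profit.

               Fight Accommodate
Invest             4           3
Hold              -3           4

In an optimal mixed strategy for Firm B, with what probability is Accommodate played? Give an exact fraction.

Row minima: Invest → 3, Hold → -3; maximin = 3.
Column maxima: Fight → 4, Accommodate → 4; minimax = 4.
3 ≠ 4, so there is no saddle point; optimal play is mixed.
Let Firm A play Invest with probability p. Expected payoff against Fight: 4p + (-3)(1−p) = 7p − 3; against Accommodate: 3p + 4(1−p) = −p + 4.
Setting these equal: 7p − 3 = −p + 4 ⇒ 8p = 7 ⇒ p = 7/8, and the value is (7)·(7/8) − 3 = 25/8.
For Firm B: with q = P(Fight), equating Invest's and Hold's payoffs gives q + 3 = −7q + 4 ⇒ q = 1/8.

7/8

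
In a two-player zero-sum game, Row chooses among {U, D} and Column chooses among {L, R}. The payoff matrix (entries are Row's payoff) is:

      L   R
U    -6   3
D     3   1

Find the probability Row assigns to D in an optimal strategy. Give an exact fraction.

Row minima: U → -6, D → 1; maximin = 1.
Column maxima: L → 3, R → 3; minimax = 3.
1 ≠ 3, so there is no saddle point; optimal play is mixed.
Let Row play U with probability p. Expected payoff against L: (-6)p + 3(1−p) = −9p + 3; against R: 3p + 1(1−p) = 2p + 1.
Setting these equal: −9p + 3 = 2p + 1 ⇒ −11p = -2 ⇒ p = 2/11, and the value is (-9)·(2/11) + 3 = 15/11.
For Column: with q = P(L), equating U's and D's payoffs gives −9q + 3 = 2q + 1 ⇒ q = 2/11.

9/11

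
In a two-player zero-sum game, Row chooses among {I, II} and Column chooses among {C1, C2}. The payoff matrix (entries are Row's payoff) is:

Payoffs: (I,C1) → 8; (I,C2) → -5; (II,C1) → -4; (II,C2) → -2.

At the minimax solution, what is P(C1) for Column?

1/5

Row minima: I → -5, II → -4; maximin = -4.
Column maxima: C1 → 8, C2 → -2; minimax = -2.
-4 ≠ -2, so there is no saddle point; optimal play is mixed.
Let Row play I with probability p. Expected payoff against C1: 8p + (-4)(1−p) = 12p − 4; against C2: (-5)p + (-2)(1−p) = −3p − 2.
Setting these equal: 12p − 4 = −3p − 2 ⇒ 15p = 2 ⇒ p = 2/15, and the value is (12)·(2/15) − 4 = -12/5.
For Column: with q = P(C1), equating I's and II's payoffs gives 13q − 5 = −2q − 2 ⇒ q = 1/5.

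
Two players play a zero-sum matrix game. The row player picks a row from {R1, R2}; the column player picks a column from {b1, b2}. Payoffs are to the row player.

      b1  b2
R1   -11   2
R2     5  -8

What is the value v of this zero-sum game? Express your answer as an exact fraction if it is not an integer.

-3

Row minima: R1 → -11, R2 → -8; maximin = -8.
Column maxima: b1 → 5, b2 → 2; minimax = 2.
-8 ≠ 2, so there is no saddle point; optimal play is mixed.
Let the row player play R1 with probability p. Expected payoff against b1: (-11)p + 5(1−p) = −16p + 5; against b2: 2p + (-8)(1−p) = 10p − 8.
Setting these equal: −16p + 5 = 10p − 8 ⇒ −26p = -13 ⇒ p = 1/2, and the value is (-16)·(1/2) + 5 = -3.
For the column player: with q = P(b1), equating R1's and R2's payoffs gives −13q + 2 = 13q − 8 ⇒ q = 5/13.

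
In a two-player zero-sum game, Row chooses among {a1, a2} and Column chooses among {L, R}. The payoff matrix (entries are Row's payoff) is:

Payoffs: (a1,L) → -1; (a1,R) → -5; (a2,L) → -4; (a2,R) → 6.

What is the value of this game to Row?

Row minima: a1 → -5, a2 → -4; maximin = -4.
Column maxima: L → -1, R → 6; minimax = -1.
-4 ≠ -1, so there is no saddle point; optimal play is mixed.
Let Row play a1 with probability p. Expected payoff against L: (-1)p + (-4)(1−p) = 3p − 4; against R: (-5)p + 6(1−p) = −11p + 6.
Setting these equal: 3p − 4 = −11p + 6 ⇒ 14p = 10 ⇒ p = 5/7, and the value is (3)·(5/7) − 4 = -13/7.
For Column: with q = P(L), equating a1's and a2's payoffs gives 4q − 5 = −10q + 6 ⇒ q = 11/14.

-13/7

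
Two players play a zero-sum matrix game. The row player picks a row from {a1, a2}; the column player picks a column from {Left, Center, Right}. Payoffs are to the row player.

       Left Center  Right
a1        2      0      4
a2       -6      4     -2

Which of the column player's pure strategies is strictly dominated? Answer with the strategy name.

Right

Left holds the row player's payoff strictly below Right in every row: 2 < 4, -6 < -2.
So Right is strictly dominated for the column player.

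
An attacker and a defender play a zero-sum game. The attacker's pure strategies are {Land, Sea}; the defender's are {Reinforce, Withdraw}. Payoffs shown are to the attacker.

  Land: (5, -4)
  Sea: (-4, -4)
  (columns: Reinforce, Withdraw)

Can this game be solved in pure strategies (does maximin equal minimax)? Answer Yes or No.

Yes

Row minima: Land → -4, Sea → -4; maximin = -4.
Column maxima: Reinforce → 5, Withdraw → -4; minimax = -4.
maximin = minimax = -4, so a saddle point exists.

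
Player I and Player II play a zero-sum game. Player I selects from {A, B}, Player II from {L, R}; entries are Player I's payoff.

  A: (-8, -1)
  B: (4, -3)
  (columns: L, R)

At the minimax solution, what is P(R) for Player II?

6/7

Row minima: A → -8, B → -3; maximin = -3.
Column maxima: L → 4, R → -1; minimax = -1.
-3 ≠ -1, so there is no saddle point; optimal play is mixed.
Let Player I play A with probability p. Expected payoff against L: (-8)p + 4(1−p) = −12p + 4; against R: (-1)p + (-3)(1−p) = 2p − 3.
Setting these equal: −12p + 4 = 2p − 3 ⇒ −14p = -7 ⇒ p = 1/2, and the value is (-12)·(1/2) + 4 = -2.
For Player II: with q = P(L), equating A's and B's payoffs gives −7q − 1 = 7q − 3 ⇒ q = 1/7.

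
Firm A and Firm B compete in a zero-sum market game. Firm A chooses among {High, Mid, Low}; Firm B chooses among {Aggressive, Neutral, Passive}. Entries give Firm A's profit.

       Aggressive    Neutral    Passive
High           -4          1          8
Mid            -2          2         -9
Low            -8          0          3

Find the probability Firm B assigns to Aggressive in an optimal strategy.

17/19

Row minima: High → -4, Mid → -9, Low → -8; maximin = -4.
Column maxima: Aggressive → -2, Neutral → 2, Passive → 8; minimax = -2.
-4 ≠ -2, so there is no saddle point; optimal play is mixed.
Low is strictly dominated by High, so Firm A never plays it.
Neutral is strictly dominated by Aggressive (it gives Firm A strictly more in every row), so Firm B never plays it.
On the remaining 2×2 (High, Mid vs Aggressive, Passive):
Let Firm A play High with probability p. Expected payoff against Aggressive: (-4)p + (-2)(1−p) = −2p − 2; against Passive: 8p + (-9)(1−p) = 17p − 9.
Setting these equal: −2p − 2 = 17p − 9 ⇒ −19p = -7 ⇒ p = 7/19, and the value is (-2)·(7/19) − 2 = -52/19.
For Firm B: with q = P(Aggressive), equating High's and Mid's payoffs gives −12q + 8 = 7q − 9 ⇒ q = 17/19.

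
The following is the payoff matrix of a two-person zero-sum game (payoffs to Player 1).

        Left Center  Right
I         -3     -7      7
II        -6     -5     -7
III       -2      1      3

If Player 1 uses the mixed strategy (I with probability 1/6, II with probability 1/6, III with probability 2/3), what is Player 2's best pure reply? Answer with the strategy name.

If Player 2 plays Left, Player 1's expected payoff is (1/6)·(-3) + (1/6)·(-6) + (2/3)·(-2) = -17/6.
If Player 2 plays Center, Player 1's expected payoff is (1/6)·(-7) + (1/6)·(-5) + (2/3)·1 = -4/3.
If Player 2 plays Right, Player 1's expected payoff is (1/6)·7 + (1/6)·(-7) + (2/3)·3 = 2.
Player 2 minimizes Player 1's payoff; the smallest is -17/6, so the best response is Left.

Left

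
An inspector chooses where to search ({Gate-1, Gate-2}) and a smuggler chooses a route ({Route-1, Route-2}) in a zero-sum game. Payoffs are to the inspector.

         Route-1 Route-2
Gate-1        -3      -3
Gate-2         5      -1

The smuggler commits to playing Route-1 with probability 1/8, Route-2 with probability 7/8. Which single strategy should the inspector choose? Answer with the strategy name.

Expected payoff of Gate-1: (1/8)·(-3) + (7/8)·(-3) = -3.
Expected payoff of Gate-2: (1/8)·5 + (7/8)·(-1) = -1/4.
The largest is -1/4, so the inspector's best response is Gate-2.

Gate-2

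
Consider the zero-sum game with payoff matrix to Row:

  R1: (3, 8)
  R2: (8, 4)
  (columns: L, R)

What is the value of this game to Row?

Row minima: R1 → 3, R2 → 4; maximin = 4.
Column maxima: L → 8, R → 8; minimax = 8.
4 ≠ 8, so there is no saddle point; optimal play is mixed.
Let Row play R1 with probability p. Expected payoff against L: 3p + 8(1−p) = −5p + 8; against R: 8p + 4(1−p) = 4p + 4.
Setting these equal: −5p + 8 = 4p + 4 ⇒ −9p = -4 ⇒ p = 4/9, and the value is (-5)·(4/9) + 8 = 52/9.
For Column: with q = P(L), equating R1's and R2's payoffs gives −5q + 8 = 4q + 4 ⇒ q = 4/9.

52/9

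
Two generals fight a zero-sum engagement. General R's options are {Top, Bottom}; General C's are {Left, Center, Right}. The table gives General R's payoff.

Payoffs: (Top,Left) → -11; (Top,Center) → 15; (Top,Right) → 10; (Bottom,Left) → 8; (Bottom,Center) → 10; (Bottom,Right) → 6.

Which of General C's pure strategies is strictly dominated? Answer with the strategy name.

Left holds General R's payoff strictly below Center in every row: -11 < 15, 8 < 10.
So Center is strictly dominated for General C.

Center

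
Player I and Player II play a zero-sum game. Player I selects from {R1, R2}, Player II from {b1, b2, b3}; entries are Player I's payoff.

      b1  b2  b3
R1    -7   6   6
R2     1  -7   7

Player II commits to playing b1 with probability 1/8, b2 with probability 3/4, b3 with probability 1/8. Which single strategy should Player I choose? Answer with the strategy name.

R1

Expected payoff of R1: (1/8)·(-7) + (3/4)·6 + (1/8)·6 = 35/8.
Expected payoff of R2: (1/8)·1 + (3/4)·(-7) + (1/8)·7 = -17/4.
The largest is 35/8, so Player I's best response is R1.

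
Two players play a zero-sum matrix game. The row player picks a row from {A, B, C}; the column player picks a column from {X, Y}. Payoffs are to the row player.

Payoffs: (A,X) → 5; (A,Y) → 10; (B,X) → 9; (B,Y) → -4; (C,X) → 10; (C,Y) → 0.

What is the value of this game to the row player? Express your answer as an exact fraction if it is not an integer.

Row minima: A → 5, B → -4, C → 0; maximin = 5.
Column maxima: X → 10, Y → 10; minimax = 10.
5 ≠ 10, so there is no saddle point; optimal play is mixed.
B is strictly dominated by C, so the row player never plays it.
On the remaining 2×2 (A, C vs X, Y):
Let the row player play A with probability p. Expected payoff against X: 5p + 10(1−p) = −5p + 10; against Y: 10p + 0(1−p) = 10p.
Setting these equal: −5p + 10 = 10p ⇒ −15p = -10 ⇒ p = 2/3, and the value is (-5)·(2/3) + 10 = 20/3.
For the column player: with q = P(X), equating A's and C's payoffs gives −5q + 10 = 10q ⇒ q = 2/3.

20/3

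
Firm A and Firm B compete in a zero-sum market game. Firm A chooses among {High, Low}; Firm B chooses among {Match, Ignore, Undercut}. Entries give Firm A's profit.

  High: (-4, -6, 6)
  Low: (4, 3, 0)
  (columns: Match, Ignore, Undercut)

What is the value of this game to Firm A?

6/5

Row minima: High → -6, Low → 0; maximin = 0.
Column maxima: Match → 4, Ignore → 3, Undercut → 6; minimax = 3.
0 ≠ 3, so there is no saddle point; optimal play is mixed.
Match is strictly dominated by Ignore (it gives Firm A strictly more in every row), so Firm B never plays it.
On the remaining 2×2 (High, Low vs Ignore, Undercut):
Let Firm A play High with probability p. Expected payoff against Ignore: (-6)p + 3(1−p) = −9p + 3; against Undercut: 6p + 0(1−p) = 6p.
Setting these equal: −9p + 3 = 6p ⇒ −15p = -3 ⇒ p = 1/5, and the value is (-9)·(1/5) + 3 = 6/5.
For Firm B: with q = P(Ignore), equating High's and Low's payoffs gives −12q + 6 = 3q ⇒ q = 2/5.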